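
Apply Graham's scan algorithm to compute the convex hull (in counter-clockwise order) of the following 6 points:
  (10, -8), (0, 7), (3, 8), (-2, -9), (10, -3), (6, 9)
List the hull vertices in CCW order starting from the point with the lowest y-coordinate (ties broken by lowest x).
Hull (CCW) = [(-2, -9), (10, -8), (10, -3), (6, 9), (0, 7)]

Graham scan procedure:
  1. Find the pivot p₀ = point with lowest y (tie → lowest x): (-2, -9).
  2. Sort the remaining points by polar angle around p₀.
  3. Walk through sorted points, maintaining a stack; pop the top while the last three entries make a non-left turn (cross product ≤ 0).
  4. Final stack is the convex hull in CCW order: (-2, -9), (10, -8), (10, -3), (6, 9), (0, 7).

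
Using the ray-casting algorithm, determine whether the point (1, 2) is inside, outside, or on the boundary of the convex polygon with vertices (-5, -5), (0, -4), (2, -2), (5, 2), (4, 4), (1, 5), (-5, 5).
The point (1, 2) lies strictly inside the polygon

Cast a horizontal ray to the right from the query point and count how many polygon edges it crosses (each edge strictly once or zero times, handled with the usual half-open convention). 
Parity of crossings → odd ⇒ inside.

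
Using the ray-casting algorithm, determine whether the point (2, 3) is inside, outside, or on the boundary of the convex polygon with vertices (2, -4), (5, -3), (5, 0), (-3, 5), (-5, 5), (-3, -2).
The point (2, 3) lies strictly outside the polygon

Cast a horizontal ray to the right from the query point and count how many polygon edges it crosses (each edge strictly once or zero times, handled with the usual half-open convention). 
Parity of crossings → even ⇒ outside.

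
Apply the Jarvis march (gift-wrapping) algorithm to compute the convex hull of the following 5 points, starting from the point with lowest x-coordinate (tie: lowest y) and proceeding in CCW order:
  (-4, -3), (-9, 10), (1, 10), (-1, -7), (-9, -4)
Hull (CCW) = [(-9, -4), (-1, -7), (1, 10), (-9, 10)]

Jarvis march: at each step, from the current hull vertex p, select the next vertex q as the point such that every other point lies strictly to the left of (or on) the directed line p → q. (Equivalently: for every other point r, the cross product (q − p) × (r − p) ≥ 0.)
Starting point (lowest x, tie lowest y): (-9, -4). Wrap until returning to start. Resulting hull: (-9, -4), (-1, -7), (1, 10), (-9, 10).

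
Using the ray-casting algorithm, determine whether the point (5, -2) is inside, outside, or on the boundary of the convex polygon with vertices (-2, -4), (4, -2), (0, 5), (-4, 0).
The point (5, -2) lies strictly outside the polygon

Cast a horizontal ray to the right from the query point and count how many polygon edges it crosses (each edge strictly once or zero times, handled with the usual half-open convention). 
Parity of crossings → even ⇒ outside.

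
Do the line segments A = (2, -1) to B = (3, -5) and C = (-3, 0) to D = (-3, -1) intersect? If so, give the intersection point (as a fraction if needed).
No (intersection of containing lines falls outside at least one segment)

Parametrize and solve: t = -5, s = -19. At least one of these is outside [0, 1], so the segments do not intersect.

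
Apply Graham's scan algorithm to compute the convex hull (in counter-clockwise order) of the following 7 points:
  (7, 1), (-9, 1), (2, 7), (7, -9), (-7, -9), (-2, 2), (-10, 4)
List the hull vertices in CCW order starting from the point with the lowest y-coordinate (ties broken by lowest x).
Hull (CCW) = [(-7, -9), (7, -9), (7, 1), (2, 7), (-10, 4)]

Graham scan procedure:
  1. Find the pivot p₀ = point with lowest y (tie → lowest x): (-7, -9).
  2. Sort the remaining points by polar angle around p₀.
  3. Walk through sorted points, maintaining a stack; pop the top while the last three entries make a non-left turn (cross product ≤ 0).
  4. Final stack is the convex hull in CCW order: (-7, -9), (7, -9), (7, 1), (2, 7), (-10, 4).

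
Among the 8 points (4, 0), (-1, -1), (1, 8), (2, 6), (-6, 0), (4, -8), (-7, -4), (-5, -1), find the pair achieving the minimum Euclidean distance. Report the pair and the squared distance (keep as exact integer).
Pair = ((-6, 0), (-5, -1)); squared distance = 2

Compute all C(8, 2) = 28 pairwise squared distances (x_i − x_j)² + (y_i − y_j)². The minimum is 2, attained by the pair ((-6, 0), (-5, -1)).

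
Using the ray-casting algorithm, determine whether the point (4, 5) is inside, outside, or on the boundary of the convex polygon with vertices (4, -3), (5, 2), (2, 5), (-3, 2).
The point (4, 5) lies strictly outside the polygon

Cast a horizontal ray to the right from the query point and count how many polygon edges it crosses (each edge strictly once or zero times, handled with the usual half-open convention). 
Parity of crossings → even ⇒ outside.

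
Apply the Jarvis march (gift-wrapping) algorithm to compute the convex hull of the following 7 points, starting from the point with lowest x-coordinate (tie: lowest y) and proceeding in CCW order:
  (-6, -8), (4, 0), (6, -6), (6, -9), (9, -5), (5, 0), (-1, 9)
Hull (CCW) = [(-6, -8), (6, -9), (9, -5), (-1, 9)]

Jarvis march: at each step, from the current hull vertex p, select the next vertex q as the point such that every other point lies strictly to the left of (or on) the directed line p → q. (Equivalently: for every other point r, the cross product (q − p) × (r − p) ≥ 0.)
Starting point (lowest x, tie lowest y): (-6, -8). Wrap until returning to start. Resulting hull: (-6, -8), (6, -9), (9, -5), (-1, 9).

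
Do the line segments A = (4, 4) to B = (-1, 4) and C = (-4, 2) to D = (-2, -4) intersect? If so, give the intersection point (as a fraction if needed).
No (intersection of containing lines falls outside at least one segment)

Parametrize and solve: t = 26/15, s = -1/3. At least one of these is outside [0, 1], so the segments do not intersect.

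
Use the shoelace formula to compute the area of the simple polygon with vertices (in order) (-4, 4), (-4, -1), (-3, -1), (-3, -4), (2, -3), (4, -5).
Area = 45/2

Shoelace formula: Area = (1/2) |Σ_i (x_i · y_{i+1} − x_{i+1} · y_i)| (indices mod n). Compute each cross term:
  (-4)(-1) − (-4)(4) = 20
  (-4)(-1) − (-3)(-1) = 1
  (-3)(-4) − (-3)(-1) = 9
  (-3)(-3) − (2)(-4) = 17
  (2)(-5) − (4)(-3) = 2
  (4)(4) − (-4)(-5) = -4
Sum = 45, so (signed) Area = 45/2 = 45/2, |Area| = 45/2.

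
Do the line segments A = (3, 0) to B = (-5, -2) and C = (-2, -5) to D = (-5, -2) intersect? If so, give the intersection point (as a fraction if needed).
Yes; intersection at (-5, -2) (t = 1 on AB, s = 1 on CD)

Parametrize AB as A + t(B − A) = (3 + -8 t, 0 + -2 t) and CD as C + s(D − C) = (-2 + -3 s, -5 + 3 s). Solve the linear system for (t, s). Determinant = 30 ≠ 0, so a unique intersection of the containing lines exists. Solution: t = 1, s = 1 — both in [0, 1], so the segments cross. Intersection point: (-5, -2).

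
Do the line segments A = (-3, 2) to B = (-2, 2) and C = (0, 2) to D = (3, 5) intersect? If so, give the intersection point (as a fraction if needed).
No (intersection of containing lines falls outside at least one segment)

Parametrize and solve: t = 3, s = 0. At least one of these is outside [0, 1], so the segments do not intersect.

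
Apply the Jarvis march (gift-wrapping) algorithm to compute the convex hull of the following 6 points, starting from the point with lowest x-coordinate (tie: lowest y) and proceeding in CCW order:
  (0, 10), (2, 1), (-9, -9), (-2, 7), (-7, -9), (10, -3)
Hull (CCW) = [(-9, -9), (-7, -9), (10, -3), (0, 10), (-2, 7)]

Jarvis march: at each step, from the current hull vertex p, select the next vertex q as the point such that every other point lies strictly to the left of (or on) the directed line p → q. (Equivalently: for every other point r, the cross product (q − p) × (r − p) ≥ 0.)
Starting point (lowest x, tie lowest y): (-9, -9). Wrap until returning to start. Resulting hull: (-9, -9), (-7, -9), (10, -3), (0, 10), (-2, 7).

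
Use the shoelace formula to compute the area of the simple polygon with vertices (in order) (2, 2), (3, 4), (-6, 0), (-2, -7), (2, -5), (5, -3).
Area = 127/2

Shoelace formula: Area = (1/2) |Σ_i (x_i · y_{i+1} − x_{i+1} · y_i)| (indices mod n). Compute each cross term:
  (2)(4) − (3)(2) = 2
  (3)(0) − (-6)(4) = 24
  (-6)(-7) − (-2)(0) = 42
  (-2)(-5) − (2)(-7) = 24
  (2)(-3) − (5)(-5) = 19
  (5)(2) − (2)(-3) = 16
Sum = 127, so (signed) Area = 127/2 = 127/2, |Area| = 127/2.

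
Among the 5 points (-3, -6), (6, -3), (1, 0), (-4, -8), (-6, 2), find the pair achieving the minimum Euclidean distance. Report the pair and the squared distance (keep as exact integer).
Pair = ((-3, -6), (-4, -8)); squared distance = 5

Compute all C(5, 2) = 10 pairwise squared distances (x_i − x_j)² + (y_i − y_j)². The minimum is 5, attained by the pair ((-3, -6), (-4, -8)).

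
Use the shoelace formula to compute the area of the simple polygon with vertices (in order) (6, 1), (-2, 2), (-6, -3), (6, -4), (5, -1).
Area = 99/2

Shoelace formula: Area = (1/2) |Σ_i (x_i · y_{i+1} − x_{i+1} · y_i)| (indices mod n). Compute each cross term:
  (6)(2) − (-2)(1) = 14
  (-2)(-3) − (-6)(2) = 18
  (-6)(-4) − (6)(-3) = 42
  (6)(-1) − (5)(-4) = 14
  (5)(1) − (6)(-1) = 11
Sum = 99, so (signed) Area = 99/2 = 99/2, |Area| = 99/2.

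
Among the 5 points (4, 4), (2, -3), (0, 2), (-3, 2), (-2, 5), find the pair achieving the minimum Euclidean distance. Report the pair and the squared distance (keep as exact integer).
Pair = ((0, 2), (-3, 2)); squared distance = 9

Compute all C(5, 2) = 10 pairwise squared distances (x_i − x_j)² + (y_i − y_j)². The minimum is 9, attained by the pair ((0, 2), (-3, 2)).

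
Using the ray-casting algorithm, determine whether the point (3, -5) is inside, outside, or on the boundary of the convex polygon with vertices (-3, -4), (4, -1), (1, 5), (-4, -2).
The point (3, -5) lies strictly outside the polygon

Cast a horizontal ray to the right from the query point and count how many polygon edges it crosses (each edge strictly once or zero times, handled with the usual half-open convention). 
Parity of crossings → even ⇒ outside.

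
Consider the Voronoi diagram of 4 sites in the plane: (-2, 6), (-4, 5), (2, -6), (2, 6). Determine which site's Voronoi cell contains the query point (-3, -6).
Nearest site = (2, -6)

The Voronoi cell of site s contains exactly those query points closer to s than to any other site. Compute squared distances from q = (-3, -6) to each site:
  (2 − -3)² + (-6 − -6)² = 25
  (-4 − -3)² + (5 − -6)² = 122
  (-2 − -3)² + (6 − -6)² = 145
  (2 − -3)² + (6 − -6)² = 169
Minimum is attained by (2, -6), so q lies in its Voronoi cell.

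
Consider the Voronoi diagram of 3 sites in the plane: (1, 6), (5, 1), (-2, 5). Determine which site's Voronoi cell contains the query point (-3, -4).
Nearest site = (-2, 5)

The Voronoi cell of site s contains exactly those query points closer to s than to any other site. Compute squared distances from q = (-3, -4) to each site:
  (-2 − -3)² + (5 − -4)² = 82
  (5 − -3)² + (1 − -4)² = 89
  (1 − -3)² + (6 − -4)² = 116
Minimum is attained by (-2, 5), so q lies in its Voronoi cell.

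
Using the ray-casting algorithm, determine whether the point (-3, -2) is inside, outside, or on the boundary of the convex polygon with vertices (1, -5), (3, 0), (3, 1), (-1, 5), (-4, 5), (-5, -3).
The point (-3, -2) lies strictly inside the polygon

Cast a horizontal ray to the right from the query point and count how many polygon edges it crosses (each edge strictly once or zero times, handled with the usual half-open convention). 
Parity of crossings → odd ⇒ inside.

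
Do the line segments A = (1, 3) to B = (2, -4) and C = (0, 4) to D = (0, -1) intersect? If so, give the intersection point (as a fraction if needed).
No (intersection of containing lines falls outside at least one segment)

Parametrize and solve: t = -1, s = -6/5. At least one of these is outside [0, 1], so the segments do not intersect.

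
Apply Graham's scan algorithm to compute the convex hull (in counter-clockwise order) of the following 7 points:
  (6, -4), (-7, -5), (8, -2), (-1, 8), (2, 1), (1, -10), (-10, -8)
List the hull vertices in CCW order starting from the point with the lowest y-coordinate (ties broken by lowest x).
Hull (CCW) = [(1, -10), (8, -2), (-1, 8), (-10, -8)]

Graham scan procedure:
  1. Find the pivot p₀ = point with lowest y (tie → lowest x): (1, -10).
  2. Sort the remaining points by polar angle around p₀.
  3. Walk through sorted points, maintaining a stack; pop the top while the last three entries make a non-left turn (cross product ≤ 0).
  4. Final stack is the convex hull in CCW order: (1, -10), (8, -2), (-1, 8), (-10, -8).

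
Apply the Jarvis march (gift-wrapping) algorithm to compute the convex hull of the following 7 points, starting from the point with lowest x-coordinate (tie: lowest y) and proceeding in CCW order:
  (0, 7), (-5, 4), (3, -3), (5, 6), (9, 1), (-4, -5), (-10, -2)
Hull (CCW) = [(-10, -2), (-4, -5), (3, -3), (9, 1), (5, 6), (0, 7), (-5, 4)]

Jarvis march: at each step, from the current hull vertex p, select the next vertex q as the point such that every other point lies strictly to the left of (or on) the directed line p → q. (Equivalently: for every other point r, the cross product (q − p) × (r − p) ≥ 0.)
Starting point (lowest x, tie lowest y): (-10, -2). Wrap until returning to start. Resulting hull: (-10, -2), (-4, -5), (3, -3), (9, 1), (5, 6), (0, 7), (-5, 4).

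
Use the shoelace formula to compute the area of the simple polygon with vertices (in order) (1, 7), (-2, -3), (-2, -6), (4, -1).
Area = 36

Shoelace formula: Area = (1/2) |Σ_i (x_i · y_{i+1} − x_{i+1} · y_i)| (indices mod n). Compute each cross term:
  (1)(-3) − (-2)(7) = 11
  (-2)(-6) − (-2)(-3) = 6
  (-2)(-1) − (4)(-6) = 26
  (4)(7) − (1)(-1) = 29
Sum = 72, so (signed) Area = 72/2 = 36, |Area| = 36.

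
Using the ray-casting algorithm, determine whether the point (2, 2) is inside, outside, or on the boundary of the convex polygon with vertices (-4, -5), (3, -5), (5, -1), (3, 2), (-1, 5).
The point (2, 2) lies strictly inside the polygon

Cast a horizontal ray to the right from the query point and count how many polygon edges it crosses (each edge strictly once or zero times, handled with the usual half-open convention). 
Parity of crossings → odd ⇒ inside.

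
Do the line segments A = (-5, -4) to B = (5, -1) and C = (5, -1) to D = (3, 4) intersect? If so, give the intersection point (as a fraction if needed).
Yes; intersection at (5, -1) (t = 1 on AB, s = 0 on CD)

Parametrize AB as A + t(B − A) = (-5 + 10 t, -4 + 3 t) and CD as C + s(D − C) = (5 + -2 s, -1 + 5 s). Solve the linear system for (t, s). Determinant = -56 ≠ 0, so a unique intersection of the containing lines exists. Solution: t = 1, s = 0 — both in [0, 1], so the segments cross. Intersection point: (5, -1).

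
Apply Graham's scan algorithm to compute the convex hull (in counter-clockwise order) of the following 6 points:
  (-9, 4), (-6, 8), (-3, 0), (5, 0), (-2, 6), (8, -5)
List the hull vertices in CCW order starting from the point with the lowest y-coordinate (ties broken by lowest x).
Hull (CCW) = [(8, -5), (5, 0), (-2, 6), (-6, 8), (-9, 4), (-3, 0)]

Graham scan procedure:
  1. Find the pivot p₀ = point with lowest y (tie → lowest x): (8, -5).
  2. Sort the remaining points by polar angle around p₀.
  3. Walk through sorted points, maintaining a stack; pop the top while the last three entries make a non-left turn (cross product ≤ 0).
  4. Final stack is the convex hull in CCW order: (8, -5), (5, 0), (-2, 6), (-6, 8), (-9, 4), (-3, 0).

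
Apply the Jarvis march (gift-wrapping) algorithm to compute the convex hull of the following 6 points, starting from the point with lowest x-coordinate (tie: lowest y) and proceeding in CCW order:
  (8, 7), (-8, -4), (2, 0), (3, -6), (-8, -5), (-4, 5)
Hull (CCW) = [(-8, -5), (3, -6), (8, 7), (-4, 5), (-8, -4)]

Jarvis march: at each step, from the current hull vertex p, select the next vertex q as the point such that every other point lies strictly to the left of (or on) the directed line p → q. (Equivalently: for every other point r, the cross product (q − p) × (r − p) ≥ 0.)
Starting point (lowest x, tie lowest y): (-8, -5). Wrap until returning to start. Resulting hull: (-8, -5), (3, -6), (8, 7), (-4, 5), (-8, -4).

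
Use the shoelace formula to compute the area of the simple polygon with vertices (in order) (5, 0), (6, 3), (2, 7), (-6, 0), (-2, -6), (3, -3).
Area = 84

Shoelace formula: Area = (1/2) |Σ_i (x_i · y_{i+1} − x_{i+1} · y_i)| (indices mod n). Compute each cross term:
  (5)(3) − (6)(0) = 15
  (6)(7) − (2)(3) = 36
  (2)(0) − (-6)(7) = 42
  (-6)(-6) − (-2)(0) = 36
  (-2)(-3) − (3)(-6) = 24
  (3)(0) − (5)(-3) = 15
Sum = 168, so (signed) Area = 168/2 = 84, |Area| = 84.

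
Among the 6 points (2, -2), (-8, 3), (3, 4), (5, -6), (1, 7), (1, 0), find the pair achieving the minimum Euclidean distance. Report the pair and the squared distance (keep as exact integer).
Pair = ((2, -2), (1, 0)); squared distance = 5

Compute all C(6, 2) = 15 pairwise squared distances (x_i − x_j)² + (y_i − y_j)². The minimum is 5, attained by the pair ((2, -2), (1, 0)).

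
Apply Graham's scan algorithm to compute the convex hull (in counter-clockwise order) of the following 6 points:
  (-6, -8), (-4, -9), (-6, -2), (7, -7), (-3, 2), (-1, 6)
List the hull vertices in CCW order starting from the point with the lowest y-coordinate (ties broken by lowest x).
Hull (CCW) = [(-4, -9), (7, -7), (-1, 6), (-6, -2), (-6, -8)]

Graham scan procedure:
  1. Find the pivot p₀ = point with lowest y (tie → lowest x): (-4, -9).
  2. Sort the remaining points by polar angle around p₀.
  3. Walk through sorted points, maintaining a stack; pop the top while the last three entries make a non-left turn (cross product ≤ 0).
  4. Final stack is the convex hull in CCW order: (-4, -9), (7, -7), (-1, 6), (-6, -2), (-6, -8).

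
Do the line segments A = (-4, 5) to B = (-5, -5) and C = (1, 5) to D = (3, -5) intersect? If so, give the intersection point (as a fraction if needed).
No (intersection of containing lines falls outside at least one segment)

Parametrize and solve: t = -5/3, s = -5/3. At least one of these is outside [0, 1], so the segments do not intersect.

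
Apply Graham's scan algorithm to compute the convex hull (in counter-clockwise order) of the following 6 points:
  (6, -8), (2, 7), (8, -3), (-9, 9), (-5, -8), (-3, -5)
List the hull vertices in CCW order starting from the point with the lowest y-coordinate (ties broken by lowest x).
Hull (CCW) = [(-5, -8), (6, -8), (8, -3), (2, 7), (-9, 9)]

Graham scan procedure:
  1. Find the pivot p₀ = point with lowest y (tie → lowest x): (-5, -8).
  2. Sort the remaining points by polar angle around p₀.
  3. Walk through sorted points, maintaining a stack; pop the top while the last three entries make a non-left turn (cross product ≤ 0).
  4. Final stack is the convex hull in CCW order: (-5, -8), (6, -8), (8, -3), (2, 7), (-9, 9).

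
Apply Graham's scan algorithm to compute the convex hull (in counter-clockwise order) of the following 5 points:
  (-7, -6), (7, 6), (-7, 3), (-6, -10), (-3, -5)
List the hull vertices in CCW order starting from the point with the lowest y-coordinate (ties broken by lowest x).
Hull (CCW) = [(-6, -10), (7, 6), (-7, 3), (-7, -6)]

Graham scan procedure:
  1. Find the pivot p₀ = point with lowest y (tie → lowest x): (-6, -10).
  2. Sort the remaining points by polar angle around p₀.
  3. Walk through sorted points, maintaining a stack; pop the top while the last three entries make a non-left turn (cross product ≤ 0).
  4. Final stack is the convex hull in CCW order: (-6, -10), (7, 6), (-7, 3), (-7, -6).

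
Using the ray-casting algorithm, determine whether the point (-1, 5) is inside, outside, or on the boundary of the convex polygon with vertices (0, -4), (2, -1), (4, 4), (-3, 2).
The point (-1, 5) lies strictly outside the polygon

Cast a horizontal ray to the right from the query point and count how many polygon edges it crosses (each edge strictly once or zero times, handled with the usual half-open convention). 
Parity of crossings → even ⇒ outside.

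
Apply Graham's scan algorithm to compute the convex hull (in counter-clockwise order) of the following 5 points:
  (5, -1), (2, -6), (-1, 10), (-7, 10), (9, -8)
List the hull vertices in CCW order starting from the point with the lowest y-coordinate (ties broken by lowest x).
Hull (CCW) = [(9, -8), (-1, 10), (-7, 10), (2, -6)]

Graham scan procedure:
  1. Find the pivot p₀ = point with lowest y (tie → lowest x): (9, -8).
  2. Sort the remaining points by polar angle around p₀.
  3. Walk through sorted points, maintaining a stack; pop the top while the last three entries make a non-left turn (cross product ≤ 0).
  4. Final stack is the convex hull in CCW order: (9, -8), (-1, 10), (-7, 10), (2, -6).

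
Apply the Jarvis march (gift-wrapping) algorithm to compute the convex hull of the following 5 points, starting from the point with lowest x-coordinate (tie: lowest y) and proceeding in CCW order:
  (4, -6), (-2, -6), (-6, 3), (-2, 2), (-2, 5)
Hull (CCW) = [(-6, 3), (-2, -6), (4, -6), (-2, 5)]

Jarvis march: at each step, from the current hull vertex p, select the next vertex q as the point such that every other point lies strictly to the left of (or on) the directed line p → q. (Equivalently: for every other point r, the cross product (q − p) × (r − p) ≥ 0.)
Starting point (lowest x, tie lowest y): (-6, 3). Wrap until returning to start. Resulting hull: (-6, 3), (-2, -6), (4, -6), (-2, 5).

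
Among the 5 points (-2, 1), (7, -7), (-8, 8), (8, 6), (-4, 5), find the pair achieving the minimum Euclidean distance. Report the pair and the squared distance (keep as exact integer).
Pair = ((-2, 1), (-4, 5)); squared distance = 20

Compute all C(5, 2) = 10 pairwise squared distances (x_i − x_j)² + (y_i − y_j)². The minimum is 20, attained by the pair ((-2, 1), (-4, 5)).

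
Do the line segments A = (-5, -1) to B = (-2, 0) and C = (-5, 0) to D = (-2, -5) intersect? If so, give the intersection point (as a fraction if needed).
Yes; intersection at (-9/2, -5/6) (t = 1/6 on AB, s = 1/6 on CD)

Parametrize AB as A + t(B − A) = (-5 + 3 t, -1 + 1 t) and CD as C + s(D − C) = (-5 + 3 s, 0 + -5 s). Solve the linear system for (t, s). Determinant = 18 ≠ 0, so a unique intersection of the containing lines exists. Solution: t = 1/6, s = 1/6 — both in [0, 1], so the segments cross. Intersection point: (-9/2, -5/6).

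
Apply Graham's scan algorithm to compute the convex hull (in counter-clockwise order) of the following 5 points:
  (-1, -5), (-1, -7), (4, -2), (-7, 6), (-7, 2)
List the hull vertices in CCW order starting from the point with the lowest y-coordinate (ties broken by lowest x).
Hull (CCW) = [(-1, -7), (4, -2), (-7, 6), (-7, 2)]

Graham scan procedure:
  1. Find the pivot p₀ = point with lowest y (tie → lowest x): (-1, -7).
  2. Sort the remaining points by polar angle around p₀.
  3. Walk through sorted points, maintaining a stack; pop the top while the last three entries make a non-left turn (cross product ≤ 0).
  4. Final stack is the convex hull in CCW order: (-1, -7), (4, -2), (-7, 6), (-7, 2).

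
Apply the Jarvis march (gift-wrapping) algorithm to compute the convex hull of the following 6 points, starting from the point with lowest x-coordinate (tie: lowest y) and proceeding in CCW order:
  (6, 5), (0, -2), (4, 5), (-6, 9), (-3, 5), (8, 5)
Hull (CCW) = [(-6, 9), (0, -2), (8, 5)]

Jarvis march: at each step, from the current hull vertex p, select the next vertex q as the point such that every other point lies strictly to the left of (or on) the directed line p → q. (Equivalently: for every other point r, the cross product (q − p) × (r − p) ≥ 0.)
Starting point (lowest x, tie lowest y): (-6, 9). Wrap until returning to start. Resulting hull: (-6, 9), (0, -2), (8, 5).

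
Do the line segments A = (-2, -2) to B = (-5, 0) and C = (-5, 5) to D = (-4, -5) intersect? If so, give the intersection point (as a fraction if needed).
Yes; intersection at (-125/28, -5/14) (t = 23/28 on AB, s = 15/28 on CD)

Parametrize AB as A + t(B − A) = (-2 + -3 t, -2 + 2 t) and CD as C + s(D − C) = (-5 + 1 s, 5 + -10 s). Solve the linear system for (t, s). Determinant = -28 ≠ 0, so a unique intersection of the containing lines exists. Solution: t = 23/28, s = 15/28 — both in [0, 1], so the segments cross. Intersection point: (-125/28, -5/14).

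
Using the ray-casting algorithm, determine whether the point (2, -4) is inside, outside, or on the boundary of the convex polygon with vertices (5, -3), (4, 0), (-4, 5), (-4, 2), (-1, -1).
The point (2, -4) lies strictly outside the polygon

Cast a horizontal ray to the right from the query point and count how many polygon edges it crosses (each edge strictly once or zero times, handled with the usual half-open convention). 
Parity of crossings → even ⇒ outside.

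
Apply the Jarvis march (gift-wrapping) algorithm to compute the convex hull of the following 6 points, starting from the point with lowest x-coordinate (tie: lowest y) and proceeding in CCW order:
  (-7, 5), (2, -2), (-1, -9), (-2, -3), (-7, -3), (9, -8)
Hull (CCW) = [(-7, -3), (-1, -9), (9, -8), (2, -2), (-7, 5)]

Jarvis march: at each step, from the current hull vertex p, select the next vertex q as the point such that every other point lies strictly to the left of (or on) the directed line p → q. (Equivalently: for every other point r, the cross product (q − p) × (r − p) ≥ 0.)
Starting point (lowest x, tie lowest y): (-7, -3). Wrap until returning to start. Resulting hull: (-7, -3), (-1, -9), (9, -8), (2, -2), (-7, 5).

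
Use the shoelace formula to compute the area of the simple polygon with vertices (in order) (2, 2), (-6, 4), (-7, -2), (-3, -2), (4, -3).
Area = 99/2

Shoelace formula: Area = (1/2) |Σ_i (x_i · y_{i+1} − x_{i+1} · y_i)| (indices mod n). Compute each cross term:
  (2)(4) − (-6)(2) = 20
  (-6)(-2) − (-7)(4) = 40
  (-7)(-2) − (-3)(-2) = 8
  (-3)(-3) − (4)(-2) = 17
  (4)(2) − (2)(-3) = 14
Sum = 99, so (signed) Area = 99/2 = 99/2, |Area| = 99/2.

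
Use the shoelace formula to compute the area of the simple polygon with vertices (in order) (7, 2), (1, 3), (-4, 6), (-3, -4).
Area = 93/2

Shoelace formula: Area = (1/2) |Σ_i (x_i · y_{i+1} − x_{i+1} · y_i)| (indices mod n). Compute each cross term:
  (7)(3) − (1)(2) = 19
  (1)(6) − (-4)(3) = 18
  (-4)(-4) − (-3)(6) = 34
  (-3)(2) − (7)(-4) = 22
Sum = 93, so (signed) Area = 93/2 = 93/2, |Area| = 93/2.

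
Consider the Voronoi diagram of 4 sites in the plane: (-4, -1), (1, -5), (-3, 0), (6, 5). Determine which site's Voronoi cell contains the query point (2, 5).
Nearest site = (6, 5)

The Voronoi cell of site s contains exactly those query points closer to s than to any other site. Compute squared distances from q = (2, 5) to each site:
  (6 − 2)² + (5 − 5)² = 16
  (-3 − 2)² + (0 − 5)² = 50
  (-4 − 2)² + (-1 − 5)² = 72
  (1 − 2)² + (-5 − 5)² = 101
Minimum is attained by (6, 5), so q lies in its Voronoi cell.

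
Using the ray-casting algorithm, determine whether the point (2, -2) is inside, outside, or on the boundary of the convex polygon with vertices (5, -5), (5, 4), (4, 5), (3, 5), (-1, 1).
The point (2, -2) lies on the polygon boundary

Boundary check: the query satisfies the collinearity and bounding-box conditions for some polygon edge, so it lies exactly on the boundary.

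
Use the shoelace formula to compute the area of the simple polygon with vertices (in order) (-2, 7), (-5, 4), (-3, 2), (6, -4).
Area = 63/2

Shoelace formula: Area = (1/2) |Σ_i (x_i · y_{i+1} − x_{i+1} · y_i)| (indices mod n). Compute each cross term:
  (-2)(4) − (-5)(7) = 27
  (-5)(2) − (-3)(4) = 2
  (-3)(-4) − (6)(2) = 0
  (6)(7) − (-2)(-4) = 34
Sum = 63, so (signed) Area = 63/2 = 63/2, |Area| = 63/2.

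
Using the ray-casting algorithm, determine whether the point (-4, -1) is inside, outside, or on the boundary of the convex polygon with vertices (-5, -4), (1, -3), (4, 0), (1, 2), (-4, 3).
The point (-4, -1) lies strictly inside the polygon

Cast a horizontal ray to the right from the query point and count how many polygon edges it crosses (each edge strictly once or zero times, handled with the usual half-open convention). 
Parity of crossings → odd ⇒ inside.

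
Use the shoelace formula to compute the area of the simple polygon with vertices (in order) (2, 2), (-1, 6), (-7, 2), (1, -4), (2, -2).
Area = 47

Shoelace formula: Area = (1/2) |Σ_i (x_i · y_{i+1} − x_{i+1} · y_i)| (indices mod n). Compute each cross term:
  (2)(6) − (-1)(2) = 14
  (-1)(2) − (-7)(6) = 40
  (-7)(-4) − (1)(2) = 26
  (1)(-2) − (2)(-4) = 6
  (2)(2) − (2)(-2) = 8
Sum = 94, so (signed) Area = 94/2 = 47, |Area| = 47.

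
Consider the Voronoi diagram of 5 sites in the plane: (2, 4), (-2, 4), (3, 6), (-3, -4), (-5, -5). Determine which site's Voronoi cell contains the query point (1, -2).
Nearest site = (-3, -4)

The Voronoi cell of site s contains exactly those query points closer to s than to any other site. Compute squared distances from q = (1, -2) to each site:
  (-3 − 1)² + (-4 − -2)² = 20
  (2 − 1)² + (4 − -2)² = 37
  (-5 − 1)² + (-5 − -2)² = 45
  (-2 − 1)² + (4 − -2)² = 45
  (3 − 1)² + (6 − -2)² = 68
Minimum is attained by (-3, -4), so q lies in its Voronoi cell.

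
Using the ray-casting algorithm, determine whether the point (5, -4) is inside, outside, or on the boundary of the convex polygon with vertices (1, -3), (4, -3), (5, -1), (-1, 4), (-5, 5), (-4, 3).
The point (5, -4) lies strictly outside the polygon

Cast a horizontal ray to the right from the query point and count how many polygon edges it crosses (each edge strictly once or zero times, handled with the usual half-open convention). 
Parity of crossings → even ⇒ outside.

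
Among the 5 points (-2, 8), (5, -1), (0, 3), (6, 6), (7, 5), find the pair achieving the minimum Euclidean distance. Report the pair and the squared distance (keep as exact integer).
Pair = ((6, 6), (7, 5)); squared distance = 2

Compute all C(5, 2) = 10 pairwise squared distances (x_i − x_j)² + (y_i − y_j)². The minimum is 2, attained by the pair ((6, 6), (7, 5)).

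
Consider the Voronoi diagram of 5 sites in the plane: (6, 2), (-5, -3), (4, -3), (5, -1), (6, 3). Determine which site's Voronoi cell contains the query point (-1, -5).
Nearest site = (-5, -3)

The Voronoi cell of site s contains exactly those query points closer to s than to any other site. Compute squared distances from q = (-1, -5) to each site:
  (-5 − -1)² + (-3 − -5)² = 20
  (4 − -1)² + (-3 − -5)² = 29
  (5 − -1)² + (-1 − -5)² = 52
  (6 − -1)² + (2 − -5)² = 98
  (6 − -1)² + (3 − -5)² = 113
Minimum is attained by (-5, -3), so q lies in its Voronoi cell.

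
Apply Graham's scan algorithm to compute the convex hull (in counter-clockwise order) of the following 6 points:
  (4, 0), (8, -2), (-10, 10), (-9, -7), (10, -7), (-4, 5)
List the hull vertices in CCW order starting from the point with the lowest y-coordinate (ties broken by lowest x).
Hull (CCW) = [(-9, -7), (10, -7), (8, -2), (-10, 10)]

Graham scan procedure:
  1. Find the pivot p₀ = point with lowest y (tie → lowest x): (-9, -7).
  2. Sort the remaining points by polar angle around p₀.
  3. Walk through sorted points, maintaining a stack; pop the top while the last three entries make a non-left turn (cross product ≤ 0).
  4. Final stack is the convex hull in CCW order: (-9, -7), (10, -7), (8, -2), (-10, 10).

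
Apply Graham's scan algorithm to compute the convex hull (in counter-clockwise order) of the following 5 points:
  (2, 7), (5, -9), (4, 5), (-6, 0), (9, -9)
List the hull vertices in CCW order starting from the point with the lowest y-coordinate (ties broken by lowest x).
Hull (CCW) = [(5, -9), (9, -9), (4, 5), (2, 7), (-6, 0)]

Graham scan procedure:
  1. Find the pivot p₀ = point with lowest y (tie → lowest x): (5, -9).
  2. Sort the remaining points by polar angle around p₀.
  3. Walk through sorted points, maintaining a stack; pop the top while the last three entries make a non-left turn (cross product ≤ 0).
  4. Final stack is the convex hull in CCW order: (5, -9), (9, -9), (4, 5), (2, 7), (-6, 0).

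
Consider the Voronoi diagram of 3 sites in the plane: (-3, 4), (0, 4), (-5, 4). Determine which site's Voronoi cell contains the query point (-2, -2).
Nearest site = (-3, 4)

The Voronoi cell of site s contains exactly those query points closer to s than to any other site. Compute squared distances from q = (-2, -2) to each site:
  (-3 − -2)² + (4 − -2)² = 37
  (0 − -2)² + (4 − -2)² = 40
  (-5 − -2)² + (4 − -2)² = 45
Minimum is attained by (-3, 4), so q lies in its Voronoi cell.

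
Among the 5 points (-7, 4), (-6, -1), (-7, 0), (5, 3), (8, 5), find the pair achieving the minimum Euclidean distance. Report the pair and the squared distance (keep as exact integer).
Pair = ((-6, -1), (-7, 0)); squared distance = 2

Compute all C(5, 2) = 10 pairwise squared distances (x_i − x_j)² + (y_i − y_j)². The minimum is 2, attained by the pair ((-6, -1), (-7, 0)).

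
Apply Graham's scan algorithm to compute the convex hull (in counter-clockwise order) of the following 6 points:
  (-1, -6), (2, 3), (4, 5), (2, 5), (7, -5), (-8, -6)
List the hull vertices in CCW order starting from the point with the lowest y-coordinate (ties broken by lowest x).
Hull (CCW) = [(-8, -6), (-1, -6), (7, -5), (4, 5), (2, 5)]

Graham scan procedure:
  1. Find the pivot p₀ = point with lowest y (tie → lowest x): (-8, -6).
  2. Sort the remaining points by polar angle around p₀.
  3. Walk through sorted points, maintaining a stack; pop the top while the last three entries make a non-left turn (cross product ≤ 0).
  4. Final stack is the convex hull in CCW order: (-8, -6), (-1, -6), (7, -5), (4, 5), (2, 5).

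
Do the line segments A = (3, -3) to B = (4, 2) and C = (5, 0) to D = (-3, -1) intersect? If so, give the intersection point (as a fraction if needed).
Yes; intersection at (139/39, -7/39) (t = 22/39 on AB, s = 7/39 on CD)

Parametrize AB as A + t(B − A) = (3 + 1 t, -3 + 5 t) and CD as C + s(D − C) = (5 + -8 s, 0 + -1 s). Solve the linear system for (t, s). Determinant = -39 ≠ 0, so a unique intersection of the containing lines exists. Solution: t = 22/39, s = 7/39 — both in [0, 1], so the segments cross. Intersection point: (139/39, -7/39).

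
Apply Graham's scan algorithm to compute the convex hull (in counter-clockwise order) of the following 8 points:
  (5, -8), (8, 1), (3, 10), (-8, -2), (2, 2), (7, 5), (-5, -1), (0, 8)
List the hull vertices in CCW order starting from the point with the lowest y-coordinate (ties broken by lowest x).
Hull (CCW) = [(5, -8), (8, 1), (7, 5), (3, 10), (0, 8), (-8, -2)]

Graham scan procedure:
  1. Find the pivot p₀ = point with lowest y (tie → lowest x): (5, -8).
  2. Sort the remaining points by polar angle around p₀.
  3. Walk through sorted points, maintaining a stack; pop the top while the last three entries make a non-left turn (cross product ≤ 0).
  4. Final stack is the convex hull in CCW order: (5, -8), (8, 1), (7, 5), (3, 10), (0, 8), (-8, -2).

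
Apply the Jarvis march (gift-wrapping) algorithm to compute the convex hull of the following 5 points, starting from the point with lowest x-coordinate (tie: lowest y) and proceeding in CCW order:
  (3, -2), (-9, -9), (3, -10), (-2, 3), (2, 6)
Hull (CCW) = [(-9, -9), (3, -10), (3, -2), (2, 6), (-2, 3)]

Jarvis march: at each step, from the current hull vertex p, select the next vertex q as the point such that every other point lies strictly to the left of (or on) the directed line p → q. (Equivalently: for every other point r, the cross product (q − p) × (r − p) ≥ 0.)
Starting point (lowest x, tie lowest y): (-9, -9). Wrap until returning to start. Resulting hull: (-9, -9), (3, -10), (3, -2), (2, 6), (-2, 3).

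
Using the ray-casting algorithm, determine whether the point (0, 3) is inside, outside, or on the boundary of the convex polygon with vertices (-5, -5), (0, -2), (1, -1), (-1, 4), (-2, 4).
The point (0, 3) lies strictly outside the polygon

Cast a horizontal ray to the right from the query point and count how many polygon edges it crosses (each edge strictly once or zero times, handled with the usual half-open convention). 
Parity of crossings → even ⇒ outside.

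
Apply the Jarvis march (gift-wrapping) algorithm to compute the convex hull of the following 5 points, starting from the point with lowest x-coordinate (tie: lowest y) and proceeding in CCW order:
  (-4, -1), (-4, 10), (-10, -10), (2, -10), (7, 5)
Hull (CCW) = [(-10, -10), (2, -10), (7, 5), (-4, 10)]

Jarvis march: at each step, from the current hull vertex p, select the next vertex q as the point such that every other point lies strictly to the left of (or on) the directed line p → q. (Equivalently: for every other point r, the cross product (q − p) × (r − p) ≥ 0.)
Starting point (lowest x, tie lowest y): (-10, -10). Wrap until returning to start. Resulting hull: (-10, -10), (2, -10), (7, 5), (-4, 10).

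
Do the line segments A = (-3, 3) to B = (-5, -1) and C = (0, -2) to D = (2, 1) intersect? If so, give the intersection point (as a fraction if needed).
No (intersection of containing lines falls outside at least one segment)

Parametrize and solve: t = 19/2, s = -11. At least one of these is outside [0, 1], so the segments do not intersect.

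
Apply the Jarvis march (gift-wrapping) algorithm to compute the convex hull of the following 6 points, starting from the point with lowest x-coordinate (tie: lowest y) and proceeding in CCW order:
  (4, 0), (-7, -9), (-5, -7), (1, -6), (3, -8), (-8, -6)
Hull (CCW) = [(-8, -6), (-7, -9), (3, -8), (4, 0)]

Jarvis march: at each step, from the current hull vertex p, select the next vertex q as the point such that every other point lies strictly to the left of (or on) the directed line p → q. (Equivalently: for every other point r, the cross product (q − p) × (r − p) ≥ 0.)
Starting point (lowest x, tie lowest y): (-8, -6). Wrap until returning to start. Resulting hull: (-8, -6), (-7, -9), (3, -8), (4, 0).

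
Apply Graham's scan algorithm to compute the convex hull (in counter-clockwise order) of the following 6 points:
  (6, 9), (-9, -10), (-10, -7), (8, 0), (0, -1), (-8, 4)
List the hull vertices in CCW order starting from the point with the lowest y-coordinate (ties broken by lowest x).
Hull (CCW) = [(-9, -10), (8, 0), (6, 9), (-8, 4), (-10, -7)]

Graham scan procedure:
  1. Find the pivot p₀ = point with lowest y (tie → lowest x): (-9, -10).
  2. Sort the remaining points by polar angle around p₀.
  3. Walk through sorted points, maintaining a stack; pop the top while the last three entries make a non-left turn (cross product ≤ 0).
  4. Final stack is the convex hull in CCW order: (-9, -10), (8, 0), (6, 9), (-8, 4), (-10, -7).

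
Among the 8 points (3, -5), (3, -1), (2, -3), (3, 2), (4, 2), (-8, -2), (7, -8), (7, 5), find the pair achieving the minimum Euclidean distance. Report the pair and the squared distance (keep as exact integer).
Pair = ((3, 2), (4, 2)); squared distance = 1

Compute all C(8, 2) = 28 pairwise squared distances (x_i − x_j)² + (y_i − y_j)². The minimum is 1, attained by the pair ((3, 2), (4, 2)).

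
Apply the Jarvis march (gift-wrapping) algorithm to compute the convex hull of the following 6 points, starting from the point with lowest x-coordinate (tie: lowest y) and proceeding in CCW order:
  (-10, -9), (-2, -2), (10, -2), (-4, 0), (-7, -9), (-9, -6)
Hull (CCW) = [(-10, -9), (-7, -9), (10, -2), (-4, 0), (-9, -6)]

Jarvis march: at each step, from the current hull vertex p, select the next vertex q as the point such that every other point lies strictly to the left of (or on) the directed line p → q. (Equivalently: for every other point r, the cross product (q − p) × (r − p) ≥ 0.)
Starting point (lowest x, tie lowest y): (-10, -9). Wrap until returning to start. Resulting hull: (-10, -9), (-7, -9), (10, -2), (-4, 0), (-9, -6).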